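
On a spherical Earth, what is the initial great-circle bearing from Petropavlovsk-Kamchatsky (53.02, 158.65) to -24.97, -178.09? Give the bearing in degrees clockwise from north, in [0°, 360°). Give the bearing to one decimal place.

Δλ = -178.09 − 158.65 = -336.74°; wrapped into (−180°, 180°]: 23.26°.
θ = atan2( sin Δλ · cos φ₂ , cos φ₁ · sin φ₂ − sin φ₁ · cos φ₂ · cos Δλ )
  = atan2(0.35799, -0.91925) = 158.722° → normalised to [0°, 360°): 158.722°.

158.7°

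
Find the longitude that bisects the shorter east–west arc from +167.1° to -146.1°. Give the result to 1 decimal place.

-169.5°

Signed shortest Δλ from +167.1° to -146.1° is +46.8°.
Midpoint longitude = +167.1° + (+46.8°)/2 = +167.1° + 23.4° = +190.5°.
Normalise into (−180°, 180°]: -169.5°.
(The naïve average (+167.1 + -146.1)/2 = 10.5° is on the wrong side of the globe.)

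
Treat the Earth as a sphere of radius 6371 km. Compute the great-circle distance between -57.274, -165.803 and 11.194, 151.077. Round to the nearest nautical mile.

Δλ = 151.077 − -165.803 = 316.880°; wrapped into (−180°, 180°]: -43.120°.
Δφ = 11.194 − -57.274 = 68.468°.
a = sin²(Δφ/2) + cos φ₁ · cos φ₂ · sin²(Δλ/2) = 0.388105.
c = 2·atan2(√a, √(1−a)) = 1.34510 rad → d = 6371·c ≈ 8569.60 km ≈ 4627.22 nmi.

4627 nmi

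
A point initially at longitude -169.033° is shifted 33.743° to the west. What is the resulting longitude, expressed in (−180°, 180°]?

Start at -169.033°; shift −33.743° → -202.776°.
-202.776° lies outside (−180°, 180°]; add 360° → +157.224°.

+157.224°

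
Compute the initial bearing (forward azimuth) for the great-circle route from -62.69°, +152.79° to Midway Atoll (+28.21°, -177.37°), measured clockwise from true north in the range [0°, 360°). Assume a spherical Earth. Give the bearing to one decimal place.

Δλ = -177.37 − 152.79 = -330.16°; wrapped into (−180°, 180°]: 29.84°.
θ = atan2( sin Δλ · cos φ₂ , cos φ₁ · sin φ₂ − sin φ₁ · cos φ₂ · cos Δλ )
  = atan2(0.43848, 0.89607) = 26.074° → normalised to [0°, 360°): 26.074°.

26.1°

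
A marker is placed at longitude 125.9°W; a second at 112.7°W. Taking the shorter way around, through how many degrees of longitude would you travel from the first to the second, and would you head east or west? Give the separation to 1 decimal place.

13.2° east

Raw difference: -112.7 − -125.9 = 13.2°.
Normalise into (−180°, 180°]: 13.2° stays 13.2°.
Positive ⇒ the second point lies to the east; separation 13.2°.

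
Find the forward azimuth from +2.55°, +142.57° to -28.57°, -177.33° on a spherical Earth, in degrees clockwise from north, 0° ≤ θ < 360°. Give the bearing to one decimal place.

Δλ = -177.33 − 142.57 = -319.90°; wrapped into (−180°, 180°]: 40.10°.
θ = atan2( sin Δλ · cos φ₂ , cos φ₁ · sin φ₂ − sin φ₁ · cos φ₂ · cos Δλ )
  = atan2(0.56569, -0.50765) = 131.905° → normalised to [0°, 360°): 131.905°.

131.9°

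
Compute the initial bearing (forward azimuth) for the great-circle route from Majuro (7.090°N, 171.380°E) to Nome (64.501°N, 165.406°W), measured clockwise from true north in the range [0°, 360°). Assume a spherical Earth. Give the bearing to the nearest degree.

11°

Δλ = -165.406 − 171.380 = -336.786°; wrapped into (−180°, 180°]: 23.214°.
θ = atan2( sin Δλ · cos φ₂ , cos φ₁ · sin φ₂ − sin φ₁ · cos φ₂ · cos Δλ )
  = atan2(0.16969, 0.84686) = 11.330° → normalised to [0°, 360°): 11.330°.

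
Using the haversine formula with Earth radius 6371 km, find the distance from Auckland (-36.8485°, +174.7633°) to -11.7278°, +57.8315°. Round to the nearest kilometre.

11506 km

Δλ = 57.8315 − 174.7633 = -116.9318°.
Δφ = -11.7278 − -36.8485 = 25.1207°.
a = sin²(Δφ/2) + cos φ₁ · cos φ₂ · sin²(Δλ/2) = 0.616491.
c = 2·atan2(√a, √(1−a)) = 1.80594 rad → d = 6371·c ≈ 11505.64 km.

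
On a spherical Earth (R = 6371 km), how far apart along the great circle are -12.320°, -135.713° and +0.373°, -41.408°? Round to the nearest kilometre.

Δλ = -41.408 − -135.713 = 94.305°.
Δφ = 0.373 − -12.320 = 12.693°.
a = sin²(Δφ/2) + cos φ₁ · cos φ₂ · sin²(Δλ/2) = 0.537362.
c = 2·atan2(√a, √(1−a)) = 1.64559 rad → d = 6371·c ≈ 10484.06 km.

10484 km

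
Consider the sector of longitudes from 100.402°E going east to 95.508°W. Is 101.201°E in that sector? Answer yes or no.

Yes

Band width going east from +100.402° to -95.508°: ((-95.508 − 100.402) mod 360) = 164.090°.
Offset of +101.201° east of the west edge: ((101.201 − 100.402) mod 360) = 0.799°.
0.799° ≤ 164.090° ⇒ inside.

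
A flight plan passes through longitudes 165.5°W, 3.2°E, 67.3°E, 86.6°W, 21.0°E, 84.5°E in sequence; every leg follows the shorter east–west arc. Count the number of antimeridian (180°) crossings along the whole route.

0

Leg 1: -165.5° → +3.2°, shortest Δλ = 168.7° (east) — does not cross 180°.
Leg 2: +3.2° → +67.3°, shortest Δλ = 64.1° (east) — does not cross 180°.
Leg 3: +67.3° → -86.6°, shortest Δλ = -153.9° (west) — does not cross 180°.
Leg 4: -86.6° → +21.0°, shortest Δλ = 107.6° (east) — does not cross 180°.
Leg 5: +21.0° → +84.5°, shortest Δλ = 63.5° (east) — does not cross 180°.
Total crossings: 0.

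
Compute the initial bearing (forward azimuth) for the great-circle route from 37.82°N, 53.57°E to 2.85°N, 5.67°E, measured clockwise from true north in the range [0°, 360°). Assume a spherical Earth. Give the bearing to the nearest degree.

Δλ = 5.67 − 53.57 = -47.90°.
θ = atan2( sin Δλ · cos φ₂ , cos φ₁ · sin φ₂ − sin φ₁ · cos φ₂ · cos Δλ )
  = atan2(-0.74106, -0.37131) = -116.613° → normalised to [0°, 360°): 243.387°.

243°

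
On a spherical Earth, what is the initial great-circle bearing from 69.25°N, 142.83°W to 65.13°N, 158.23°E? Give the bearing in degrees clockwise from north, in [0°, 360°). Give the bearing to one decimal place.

288.2°

Δλ = 158.23 − -142.83 = 301.06°; wrapped into (−180°, 180°]: -58.94°.
θ = atan2( sin Δλ · cos φ₂ , cos φ₁ · sin φ₂ − sin φ₁ · cos φ₂ · cos Δλ )
  = atan2(-0.36026, 0.11853) = -71.789° → normalised to [0°, 360°): 288.211°.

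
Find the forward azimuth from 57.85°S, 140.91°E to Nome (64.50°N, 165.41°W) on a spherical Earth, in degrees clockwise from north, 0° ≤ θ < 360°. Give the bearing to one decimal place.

26.5°

Δλ = -165.41 − 140.91 = -306.32°; wrapped into (−180°, 180°]: 53.68°.
θ = atan2( sin Δλ · cos φ₂ , cos φ₁ · sin φ₂ − sin φ₁ · cos φ₂ · cos Δλ )
  = atan2(0.34687, 0.69619) = 26.485° → normalised to [0°, 360°): 26.485°.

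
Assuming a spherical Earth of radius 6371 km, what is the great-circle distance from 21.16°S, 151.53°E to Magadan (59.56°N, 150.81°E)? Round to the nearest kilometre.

8976 km

Δλ = 150.81 − 151.53 = -0.72°.
Δφ = 59.56 − -21.16 = 80.72°.
a = sin²(Δφ/2) + cos φ₁ · cos φ₂ · sin²(Δλ/2) = 0.419389.
c = 2·atan2(√a, √(1−a)) = 1.40887 rad → d = 6371·c ≈ 8975.90 km.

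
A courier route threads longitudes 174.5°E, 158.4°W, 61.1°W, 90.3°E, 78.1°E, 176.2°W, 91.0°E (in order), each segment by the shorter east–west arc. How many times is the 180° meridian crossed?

Leg 1: +174.5° → -158.4°, shortest Δλ = 27.1° (east) — crosses 180°.
Leg 2: -158.4° → -61.1°, shortest Δλ = 97.3° (east) — does not cross 180°.
Leg 3: -61.1° → +90.3°, shortest Δλ = 151.4° (east) — does not cross 180°.
Leg 4: +90.3° → +78.1°, shortest Δλ = -12.2° (west) — does not cross 180°.
Leg 5: +78.1° → -176.2°, shortest Δλ = 105.7° (east) — crosses 180°.
Leg 6: -176.2° → +91.0°, shortest Δλ = -92.8° (west) — crosses 180°.
Total crossings: 3.

3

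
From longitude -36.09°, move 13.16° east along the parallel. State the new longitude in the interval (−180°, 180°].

-22.93°

Start at -36.09°; shift +13.16° → -22.93°.
-22.93° already lies in (−180°, 180°].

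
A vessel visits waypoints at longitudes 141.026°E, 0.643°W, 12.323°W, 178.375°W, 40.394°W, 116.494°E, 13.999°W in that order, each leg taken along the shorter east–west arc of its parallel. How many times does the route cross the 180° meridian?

0

Leg 1: +141.026° → -0.643°, shortest Δλ = -141.669° (west) — does not cross 180°.
Leg 2: -0.643° → -12.323°, shortest Δλ = -11.68° (west) — does not cross 180°.
Leg 3: -12.323° → -178.375°, shortest Δλ = -166.052° (west) — does not cross 180°.
Leg 4: -178.375° → -40.394°, shortest Δλ = 137.981° (east) — does not cross 180°.
Leg 5: -40.394° → +116.494°, shortest Δλ = 156.888° (east) — does not cross 180°.
Leg 6: +116.494° → -13.999°, shortest Δλ = -130.493° (west) — does not cross 180°.
Total crossings: 0.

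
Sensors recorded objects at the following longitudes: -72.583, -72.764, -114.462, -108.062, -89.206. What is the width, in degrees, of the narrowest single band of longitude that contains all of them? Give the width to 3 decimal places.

41.879°

Sort the longitudes: -114.462°, -108.062°, -89.206°, -72.764°, -72.583°.
Eastward gaps between consecutive values (wrapping around): 6.400°, 18.856°, 16.442°, 0.181°, 318.121°.
Largest gap = 318.121° ⇒ minimal covering band is its complement: 360° − 318.121° = 41.879°.
Band runs from -114.462° eastward to -72.583°.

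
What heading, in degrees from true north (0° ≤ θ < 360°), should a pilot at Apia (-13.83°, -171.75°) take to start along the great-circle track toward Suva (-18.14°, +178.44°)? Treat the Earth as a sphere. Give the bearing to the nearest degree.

244°

Δλ = 178.44 − -171.75 = 350.19°; wrapped into (−180°, 180°]: -9.81°.
θ = atan2( sin Δλ · cos φ₂ , cos φ₁ · sin φ₂ − sin φ₁ · cos φ₂ · cos Δλ )
  = atan2(-0.16191, -0.07847) = -115.858° → normalised to [0°, 360°): 244.142°.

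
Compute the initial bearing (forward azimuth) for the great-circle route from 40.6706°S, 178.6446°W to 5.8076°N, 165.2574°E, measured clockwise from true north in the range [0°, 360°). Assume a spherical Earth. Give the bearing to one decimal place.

338.5°

Δλ = 165.2574 − -178.6446 = 343.9020°; wrapped into (−180°, 180°]: -16.0980°.
θ = atan2( sin Δλ · cos φ₂ , cos φ₁ · sin φ₂ − sin φ₁ · cos φ₂ · cos Δλ )
  = atan2(-0.27586, 0.69969) = -21.517° → normalised to [0°, 360°): 338.483°.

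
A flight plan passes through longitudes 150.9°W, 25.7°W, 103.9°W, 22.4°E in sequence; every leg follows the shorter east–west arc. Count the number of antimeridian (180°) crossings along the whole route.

Leg 1: -150.9° → -25.7°, shortest Δλ = 125.2° (east) — does not cross 180°.
Leg 2: -25.7° → -103.9°, shortest Δλ = -78.2° (west) — does not cross 180°.
Leg 3: -103.9° → +22.4°, shortest Δλ = 126.3° (east) — does not cross 180°.
Total crossings: 0.

0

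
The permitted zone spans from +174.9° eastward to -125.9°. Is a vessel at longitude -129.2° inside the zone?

Yes

Band width going east from +174.9° to -125.9°: ((-125.9 − 174.9) mod 360) = 59.2°.
Offset of -129.2° east of the west edge: ((-129.2 − 174.9) mod 360) = 55.9°.
55.9° ≤ 59.2° ⇒ inside.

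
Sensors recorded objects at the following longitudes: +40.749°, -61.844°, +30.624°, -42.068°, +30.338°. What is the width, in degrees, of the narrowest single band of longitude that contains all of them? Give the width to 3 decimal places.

Sort the longitudes: -61.844°, -42.068°, +30.338°, +30.624°, +40.749°.
Eastward gaps between consecutive values (wrapping around): 19.776°, 72.406°, 0.286°, 10.125°, 257.407°.
Largest gap = 257.407° ⇒ minimal covering band is its complement: 360° − 257.407° = 102.593°.
Band runs from -61.844° eastward to +40.749°.

102.593°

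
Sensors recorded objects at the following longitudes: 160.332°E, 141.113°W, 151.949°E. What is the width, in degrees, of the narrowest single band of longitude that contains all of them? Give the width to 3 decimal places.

Sort the longitudes: -141.113°, +151.949°, +160.332°.
Eastward gaps between consecutive values (wrapping around): 293.062°, 8.383°, 58.555°.
Largest gap = 293.062° ⇒ minimal covering band is its complement: 360° − 293.062° = 66.938°.
Band runs from +151.949° eastward to -141.113°, crossing the antimeridian.

66.938°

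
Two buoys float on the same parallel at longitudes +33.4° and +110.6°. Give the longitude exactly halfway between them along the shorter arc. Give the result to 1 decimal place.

+72.0°

Signed shortest Δλ from +33.4° to +110.6° is +77.2°.
Midpoint longitude = +33.4° + (+77.2°)/2 = +33.4° + 38.6° = +72.0°.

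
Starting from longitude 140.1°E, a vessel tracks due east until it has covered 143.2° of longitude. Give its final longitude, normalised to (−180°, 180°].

76.7°W

Start at +140.1°; shift +143.2° → +283.3°.
+283.3° lies outside (−180°, 180°]; subtract 360° → -76.7°.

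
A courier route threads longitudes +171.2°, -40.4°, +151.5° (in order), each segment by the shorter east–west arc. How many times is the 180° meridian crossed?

Leg 1: +171.2° → -40.4°, shortest Δλ = 148.4° (east) — crosses 180°.
Leg 2: -40.4° → +151.5°, shortest Δλ = -168.1° (west) — crosses 180°.
Total crossings: 2.

2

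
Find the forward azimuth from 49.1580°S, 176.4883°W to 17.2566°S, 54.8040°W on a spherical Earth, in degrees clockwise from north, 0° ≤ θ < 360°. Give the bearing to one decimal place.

125.2°

Δλ = -54.8040 − -176.4883 = 121.6843°.
θ = atan2( sin Δλ · cos φ₂ , cos φ₁ · sin φ₂ − sin φ₁ · cos φ₂ · cos Δλ )
  = atan2(0.81265, -0.57347) = 125.210° → normalised to [0°, 360°): 125.210°.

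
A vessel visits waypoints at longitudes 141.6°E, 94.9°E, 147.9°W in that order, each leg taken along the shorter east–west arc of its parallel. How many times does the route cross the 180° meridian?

Leg 1: +141.6° → +94.9°, shortest Δλ = -46.7° (west) — does not cross 180°.
Leg 2: +94.9° → -147.9°, shortest Δλ = 117.2° (east) — crosses 180°.
Total crossings: 1.

1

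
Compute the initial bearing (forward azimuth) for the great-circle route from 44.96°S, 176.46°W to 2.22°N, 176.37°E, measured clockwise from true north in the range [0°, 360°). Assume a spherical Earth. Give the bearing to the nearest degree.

350°

Δλ = 176.37 − -176.46 = 352.83°; wrapped into (−180°, 180°]: -7.17°.
θ = atan2( sin Δλ · cos φ₂ , cos φ₁ · sin φ₂ − sin φ₁ · cos φ₂ · cos Δλ )
  = atan2(-0.12472, 0.72797) = -9.722° → normalised to [0°, 360°): 350.278°.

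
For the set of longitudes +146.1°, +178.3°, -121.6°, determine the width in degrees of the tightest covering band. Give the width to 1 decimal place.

92.3°

Sort the longitudes: -121.6°, +146.1°, +178.3°.
Eastward gaps between consecutive values (wrapping around): 267.7°, 32.2°, 60.1°.
Largest gap = 267.7° ⇒ minimal covering band is its complement: 360° − 267.7° = 92.3°.
Band runs from +146.1° eastward to -121.6°, crossing the antimeridian.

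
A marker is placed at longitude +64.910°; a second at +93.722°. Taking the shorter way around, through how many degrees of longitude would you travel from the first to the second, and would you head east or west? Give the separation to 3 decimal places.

28.812° east

Raw difference: 93.722 − 64.910 = 28.812°.
Normalise into (−180°, 180°]: 28.812° stays 28.812°.
Positive ⇒ the second point lies to the east; separation 28.812°.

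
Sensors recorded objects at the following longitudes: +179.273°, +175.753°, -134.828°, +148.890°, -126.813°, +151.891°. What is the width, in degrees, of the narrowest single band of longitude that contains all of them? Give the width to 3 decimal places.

84.297°

Sort the longitudes: -134.828°, -126.813°, +148.890°, +151.891°, +175.753°, +179.273°.
Eastward gaps between consecutive values (wrapping around): 8.015°, 275.703°, 3.001°, 23.862°, 3.520°, 45.899°.
Largest gap = 275.703° ⇒ minimal covering band is its complement: 360° − 275.703° = 84.297°.
Band runs from +148.890° eastward to -126.813°, crossing the antimeridian.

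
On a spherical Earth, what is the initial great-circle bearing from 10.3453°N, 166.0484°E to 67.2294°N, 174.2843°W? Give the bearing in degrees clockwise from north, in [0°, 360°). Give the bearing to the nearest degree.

Δλ = -174.2843 − 166.0484 = -340.3327°; wrapped into (−180°, 180°]: 19.6673°.
θ = atan2( sin Δλ · cos φ₂ , cos φ₁ · sin φ₂ − sin φ₁ · cos φ₂ · cos Δλ )
  = atan2(0.13026, 0.84162) = 8.798° → normalised to [0°, 360°): 8.798°.

9°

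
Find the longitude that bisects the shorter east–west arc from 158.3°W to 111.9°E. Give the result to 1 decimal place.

Signed shortest Δλ from -158.3° to +111.9° is -89.8°.
Midpoint longitude = -158.3° + (-89.8°)/2 = -158.3° − 44.9° = -203.2°.
Normalise into (−180°, 180°]: +156.8°.
(The naïve average (-158.3 + +111.9)/2 = -23.2° is on the wrong side of the globe.)

156.8°E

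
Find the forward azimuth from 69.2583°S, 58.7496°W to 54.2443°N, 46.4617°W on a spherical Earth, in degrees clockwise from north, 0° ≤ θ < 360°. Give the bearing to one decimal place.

Δλ = -46.4617 − -58.7496 = 12.2879°.
θ = atan2( sin Δλ · cos φ₂ , cos φ₁ · sin φ₂ − sin φ₁ · cos φ₂ · cos Δλ )
  = atan2(0.12436, 0.82134) = 8.610° → normalised to [0°, 360°): 8.610°.

8.6°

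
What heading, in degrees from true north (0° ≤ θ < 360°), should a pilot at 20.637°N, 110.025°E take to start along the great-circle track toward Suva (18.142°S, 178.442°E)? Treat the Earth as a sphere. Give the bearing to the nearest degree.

Δλ = 178.442 − 110.025 = 68.417°.
θ = atan2( sin Δλ · cos φ₂ , cos φ₁ · sin φ₂ − sin φ₁ · cos φ₂ · cos Δλ )
  = atan2(0.88366, -0.41459) = 115.135° → normalised to [0°, 360°): 115.135°.

115°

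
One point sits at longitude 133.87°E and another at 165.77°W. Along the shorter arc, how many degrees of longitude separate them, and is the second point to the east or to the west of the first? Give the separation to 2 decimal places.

60.36° east

Raw difference: -165.77 − 133.87 = -299.64°.
Normalise into (−180°, 180°]: -299.64° + 360° = 60.36°.
Positive ⇒ the second point lies to the east; separation 60.36°.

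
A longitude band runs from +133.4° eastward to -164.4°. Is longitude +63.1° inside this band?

Band width going east from +133.4° to -164.4°: ((-164.4 − 133.4) mod 360) = 62.2°.
Offset of +63.1° east of the west edge: ((63.1 − 133.4) mod 360) = 289.7°.
289.7° > 62.2° ⇒ outside.

No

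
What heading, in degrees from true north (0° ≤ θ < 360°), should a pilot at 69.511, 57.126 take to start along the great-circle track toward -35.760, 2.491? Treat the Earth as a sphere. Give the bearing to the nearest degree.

226°

Δλ = 2.491 − 57.126 = -54.635°.
θ = atan2( sin Δλ · cos φ₂ , cos φ₁ · sin φ₂ − sin φ₁ · cos φ₂ · cos Δλ )
  = atan2(-0.66174, -0.64451) = -134.244° → normalised to [0°, 360°): 225.756°.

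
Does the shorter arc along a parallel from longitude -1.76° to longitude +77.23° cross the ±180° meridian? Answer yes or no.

Signed shortest Δλ = ((77.23 − -1.76 + 180) mod 360) − 180 = 78.99°.
Going east by 78.99° from -1.76° reaches +77.23° without touching 180°.

No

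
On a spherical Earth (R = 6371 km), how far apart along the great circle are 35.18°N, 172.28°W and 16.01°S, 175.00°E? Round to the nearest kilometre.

Δλ = 175.00 − -172.28 = 347.28°; wrapped into (−180°, 180°]: -12.72°.
Δφ = -16.01 − 35.18 = -51.19°.
a = sin²(Δφ/2) + cos φ₁ · cos φ₂ · sin²(Δλ/2) = 0.196271.
c = 2·atan2(√a, √(1−a)) = 0.91794 rad → d = 6371·c ≈ 5848.19 km.

5848 km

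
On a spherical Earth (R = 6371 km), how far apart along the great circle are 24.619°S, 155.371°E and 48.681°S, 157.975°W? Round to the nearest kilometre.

Δλ = -157.975 − 155.371 = -313.346°; wrapped into (−180°, 180°]: 46.654°.
Δφ = -48.681 − -24.619 = -24.062°.
a = sin²(Δφ/2) + cos φ₁ · cos φ₂ · sin²(Δλ/2) = 0.137563.
c = 2·atan2(√a, √(1−a)) = 0.75995 rad → d = 6371·c ≈ 4841.62 km.

4842 km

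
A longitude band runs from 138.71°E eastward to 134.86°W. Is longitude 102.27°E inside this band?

No

Band width going east from +138.71° to -134.86°: ((-134.86 − 138.71) mod 360) = 86.43°.
Offset of +102.27° east of the west edge: ((102.27 − 138.71) mod 360) = 323.56°.
323.56° > 86.43° ⇒ outside.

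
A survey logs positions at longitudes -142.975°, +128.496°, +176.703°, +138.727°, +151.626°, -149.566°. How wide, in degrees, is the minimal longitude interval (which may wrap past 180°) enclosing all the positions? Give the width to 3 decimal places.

88.529°

Sort the longitudes: -149.566°, -142.975°, +128.496°, +138.727°, +151.626°, +176.703°.
Eastward gaps between consecutive values (wrapping around): 6.591°, 271.471°, 10.231°, 12.899°, 25.077°, 33.731°.
Largest gap = 271.471° ⇒ minimal covering band is its complement: 360° − 271.471° = 88.529°.
Band runs from +128.496° eastward to -142.975°, crossing the antimeridian.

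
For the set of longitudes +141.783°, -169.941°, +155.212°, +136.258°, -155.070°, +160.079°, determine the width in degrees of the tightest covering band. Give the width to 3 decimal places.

68.672°

Sort the longitudes: -169.941°, -155.070°, +136.258°, +141.783°, +155.212°, +160.079°.
Eastward gaps between consecutive values (wrapping around): 14.871°, 291.328°, 5.525°, 13.429°, 4.867°, 29.980°.
Largest gap = 291.328° ⇒ minimal covering band is its complement: 360° − 291.328° = 68.672°.
Band runs from +136.258° eastward to -155.070°, crossing the antimeridian.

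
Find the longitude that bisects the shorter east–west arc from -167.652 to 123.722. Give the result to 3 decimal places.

+158.035°

Signed shortest Δλ from -167.652° to +123.722° is -68.626°.
Midpoint longitude = -167.652° + (-68.626°)/2 = -167.652° − 34.313° = -201.965°.
Normalise into (−180°, 180°]: +158.035°.
(The naïve average (-167.652 + +123.722)/2 = -21.965° is on the wrong side of the globe.)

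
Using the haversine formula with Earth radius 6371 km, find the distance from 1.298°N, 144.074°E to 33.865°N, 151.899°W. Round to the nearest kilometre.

7550 km

Δλ = -151.899 − 144.074 = -295.973°; wrapped into (−180°, 180°]: 64.027°.
Δφ = 33.865 − 1.298 = 32.567°.
a = sin²(Δφ/2) + cos φ₁ · cos φ₂ · sin²(Δλ/2) = 0.311910.
c = 2·atan2(√a, √(1−a)) = 1.18513 rad → d = 6371·c ≈ 7550.44 km.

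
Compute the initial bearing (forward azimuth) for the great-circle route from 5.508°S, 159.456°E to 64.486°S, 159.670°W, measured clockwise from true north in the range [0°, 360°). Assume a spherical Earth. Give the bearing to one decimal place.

Δλ = -159.670 − 159.456 = -319.126°; wrapped into (−180°, 180°]: 40.874°.
θ = atan2( sin Δλ · cos φ₂ , cos φ₁ · sin φ₂ − sin φ₁ · cos φ₂ · cos Δλ )
  = atan2(0.28187, -0.86705) = 161.991° → normalised to [0°, 360°): 161.991°.

162.0°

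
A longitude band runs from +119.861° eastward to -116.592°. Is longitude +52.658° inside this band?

Band width going east from +119.861° to -116.592°: ((-116.592 − 119.861) mod 360) = 123.547°.
Offset of +52.658° east of the west edge: ((52.658 − 119.861) mod 360) = 292.797°.
292.797° > 123.547° ⇒ outside.

No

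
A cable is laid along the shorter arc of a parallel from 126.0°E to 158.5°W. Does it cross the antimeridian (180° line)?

Yes

Naïve |-158.5 − 126.0| = 284.5° > 180°, so the shorter arc goes the other way round — across 180°.
Signed shortest Δλ = ((-158.5 − 126.0 + 180) mod 360) − 180 = 75.5°.
Going east by 75.5° from +126.0° passes through 180° before reaching -158.5°.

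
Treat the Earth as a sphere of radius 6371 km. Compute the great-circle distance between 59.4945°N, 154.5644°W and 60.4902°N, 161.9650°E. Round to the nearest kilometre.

Δλ = 161.9650 − -154.5644 = 316.5294°; wrapped into (−180°, 180°]: -43.4706°.
Δφ = 60.4902 − 59.4945 = 0.9957°.
a = sin²(Δφ/2) + cos φ₁ · cos φ₂ · sin²(Δλ/2) = 0.034365.
c = 2·atan2(√a, √(1−a)) = 0.37291 rad → d = 6371·c ≈ 2375.83 km.

2376 km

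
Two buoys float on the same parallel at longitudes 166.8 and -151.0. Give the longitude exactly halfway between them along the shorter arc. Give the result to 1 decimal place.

-172.1°

Signed shortest Δλ from +166.8° to -151.0° is +42.2°.
Midpoint longitude = +166.8° + (+42.2°)/2 = +166.8° + 21.1° = +187.9°.
Normalise into (−180°, 180°]: -172.1°.
(The naïve average (+166.8 + -151.0)/2 = 7.9° is on the wrong side of the globe.)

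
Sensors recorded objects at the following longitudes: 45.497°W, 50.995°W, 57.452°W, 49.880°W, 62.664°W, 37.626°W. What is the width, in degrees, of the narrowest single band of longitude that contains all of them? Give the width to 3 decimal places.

Sort the longitudes: -62.664°, -57.452°, -50.995°, -49.880°, -45.497°, -37.626°.
Eastward gaps between consecutive values (wrapping around): 5.212°, 6.457°, 1.115°, 4.383°, 7.871°, 334.962°.
Largest gap = 334.962° ⇒ minimal covering band is its complement: 360° − 334.962° = 25.038°.
Band runs from -62.664° eastward to -37.626°.

25.038°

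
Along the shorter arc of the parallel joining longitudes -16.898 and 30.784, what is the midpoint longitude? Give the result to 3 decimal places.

Signed shortest Δλ from -16.898° to +30.784° is +47.682°.
Midpoint longitude = -16.898° + (+47.682°)/2 = -16.898° + 23.841° = +6.943°.

+6.943°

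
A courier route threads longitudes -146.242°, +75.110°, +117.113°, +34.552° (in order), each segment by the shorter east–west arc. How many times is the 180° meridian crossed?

1

Leg 1: -146.242° → +75.110°, shortest Δλ = -138.648° (west) — crosses 180°.
Leg 2: +75.110° → +117.113°, shortest Δλ = 42.003° (east) — does not cross 180°.
Leg 3: +117.113° → +34.552°, shortest Δλ = -82.561° (west) — does not cross 180°.
Total crossings: 1.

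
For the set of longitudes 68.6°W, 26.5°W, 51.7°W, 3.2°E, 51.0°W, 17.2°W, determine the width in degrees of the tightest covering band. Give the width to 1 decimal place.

Sort the longitudes: -68.6°, -51.7°, -51.0°, -26.5°, -17.2°, +3.2°.
Eastward gaps between consecutive values (wrapping around): 16.9°, 0.7°, 24.5°, 9.3°, 20.4°, 288.2°.
Largest gap = 288.2° ⇒ minimal covering band is its complement: 360° − 288.2° = 71.8°.
Band runs from -68.6° eastward to +3.2°.

71.8°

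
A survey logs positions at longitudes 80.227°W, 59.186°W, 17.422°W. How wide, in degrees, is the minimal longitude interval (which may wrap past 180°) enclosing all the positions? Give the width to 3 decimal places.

Sort the longitudes: -80.227°, -59.186°, -17.422°.
Eastward gaps between consecutive values (wrapping around): 21.041°, 41.764°, 297.195°.
Largest gap = 297.195° ⇒ minimal covering band is its complement: 360° − 297.195° = 62.805°.
Band runs from -80.227° eastward to -17.422°.

62.805°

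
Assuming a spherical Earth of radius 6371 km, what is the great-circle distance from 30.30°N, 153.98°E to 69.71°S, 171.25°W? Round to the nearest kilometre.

11468 km

Δλ = -171.25 − 153.98 = -325.23°; wrapped into (−180°, 180°]: 34.77°.
Δφ = -69.71 − 30.30 = -100.01°.
a = sin²(Δφ/2) + cos φ₁ · cos φ₂ · sin²(Δλ/2) = 0.613639.
c = 2·atan2(√a, √(1−a)) = 1.80008 rad → d = 6371·c ≈ 11468.30 km.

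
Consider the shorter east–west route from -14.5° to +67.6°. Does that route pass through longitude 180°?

No

Signed shortest Δλ = ((67.6 − -14.5 + 180) mod 360) − 180 = 82.1°.
Going east by 82.1° from -14.5° reaches +67.6° without touching 180°.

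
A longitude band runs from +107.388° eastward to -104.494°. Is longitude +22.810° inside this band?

Band width going east from +107.388° to -104.494°: ((-104.494 − 107.388) mod 360) = 148.118°.
Offset of +22.810° east of the west edge: ((22.810 − 107.388) mod 360) = 275.422°.
275.422° > 148.118° ⇒ outside.

No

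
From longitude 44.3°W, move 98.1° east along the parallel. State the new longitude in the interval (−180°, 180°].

53.8°E

Start at -44.3°; shift +98.1° → +53.8°.
+53.8° already lies in (−180°, 180°].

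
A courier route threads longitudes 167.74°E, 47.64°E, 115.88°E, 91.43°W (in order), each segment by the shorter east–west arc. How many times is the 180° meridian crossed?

Leg 1: +167.74° → +47.64°, shortest Δλ = -120.1° (west) — does not cross 180°.
Leg 2: +47.64° → +115.88°, shortest Δλ = 68.24° (east) — does not cross 180°.
Leg 3: +115.88° → -91.43°, shortest Δλ = 152.69° (east) — crosses 180°.
Total crossings: 1.

1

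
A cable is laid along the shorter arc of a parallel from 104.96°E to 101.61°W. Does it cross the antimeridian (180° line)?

Yes

Naïve |-101.61 − 104.96| = 206.57° > 180°, so the shorter arc goes the other way round — across 180°.
Signed shortest Δλ = ((-101.61 − 104.96 + 180) mod 360) − 180 = 153.43°.
Going east by 153.43° from +104.96° passes through 180° before reaching -101.61°.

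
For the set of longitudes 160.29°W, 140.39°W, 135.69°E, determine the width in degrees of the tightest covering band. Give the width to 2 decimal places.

Sort the longitudes: -160.29°, -140.39°, +135.69°.
Eastward gaps between consecutive values (wrapping around): 19.90°, 276.08°, 64.02°.
Largest gap = 276.08° ⇒ minimal covering band is its complement: 360° − 276.08° = 83.92°.
Band runs from +135.69° eastward to -140.39°, crossing the antimeridian.

83.92°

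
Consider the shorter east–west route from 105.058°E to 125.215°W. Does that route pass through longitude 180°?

Naïve |-125.215 − 105.058| = 230.273° > 180°, so the shorter arc goes the other way round — across 180°.
Signed shortest Δλ = ((-125.215 − 105.058 + 180) mod 360) − 180 = 129.727°.
Going east by 129.727° from +105.058° passes through 180° before reaching -125.215°.

Yes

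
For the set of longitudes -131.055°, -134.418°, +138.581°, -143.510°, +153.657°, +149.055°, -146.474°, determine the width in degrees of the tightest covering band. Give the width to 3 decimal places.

Sort the longitudes: -146.474°, -143.510°, -134.418°, -131.055°, +138.581°, +149.055°, +153.657°.
Eastward gaps between consecutive values (wrapping around): 2.964°, 9.092°, 3.363°, 269.636°, 10.474°, 4.602°, 59.869°.
Largest gap = 269.636° ⇒ minimal covering band is its complement: 360° − 269.636° = 90.364°.
Band runs from +138.581° eastward to -131.055°, crossing the antimeridian.

90.364°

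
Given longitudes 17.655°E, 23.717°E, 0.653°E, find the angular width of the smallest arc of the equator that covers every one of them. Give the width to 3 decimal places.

Sort the longitudes: +0.653°, +17.655°, +23.717°.
Eastward gaps between consecutive values (wrapping around): 17.002°, 6.062°, 336.936°.
Largest gap = 336.936° ⇒ minimal covering band is its complement: 360° − 336.936° = 23.064°.
Band runs from +0.653° eastward to +23.717°.

23.064°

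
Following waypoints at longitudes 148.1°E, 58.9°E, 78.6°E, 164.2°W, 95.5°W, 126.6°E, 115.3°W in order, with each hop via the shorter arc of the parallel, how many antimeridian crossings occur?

3

Leg 1: +148.1° → +58.9°, shortest Δλ = -89.2° (west) — does not cross 180°.
Leg 2: +58.9° → +78.6°, shortest Δλ = 19.7° (east) — does not cross 180°.
Leg 3: +78.6° → -164.2°, shortest Δλ = 117.2° (east) — crosses 180°.
Leg 4: -164.2° → -95.5°, shortest Δλ = 68.7° (east) — does not cross 180°.
Leg 5: -95.5° → +126.6°, shortest Δλ = -137.9° (west) — crosses 180°.
Leg 6: +126.6° → -115.3°, shortest Δλ = 118.1° (east) — crosses 180°.
Total crossings: 3.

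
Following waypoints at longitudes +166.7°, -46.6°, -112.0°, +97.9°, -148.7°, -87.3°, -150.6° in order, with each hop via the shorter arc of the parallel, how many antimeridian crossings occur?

Leg 1: +166.7° → -46.6°, shortest Δλ = 146.7° (east) — crosses 180°.
Leg 2: -46.6° → -112.0°, shortest Δλ = -65.4° (west) — does not cross 180°.
Leg 3: -112.0° → +97.9°, shortest Δλ = -150.1° (west) — crosses 180°.
Leg 4: +97.9° → -148.7°, shortest Δλ = 113.4° (east) — crosses 180°.
Leg 5: -148.7° → -87.3°, shortest Δλ = 61.4° (east) — does not cross 180°.
Leg 6: -87.3° → -150.6°, shortest Δλ = -63.3° (west) — does not cross 180°.
Total crossings: 3.

3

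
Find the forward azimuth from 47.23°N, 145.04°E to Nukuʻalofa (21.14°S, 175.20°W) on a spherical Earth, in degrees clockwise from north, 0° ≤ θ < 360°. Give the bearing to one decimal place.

142.3°

Δλ = -175.20 − 145.04 = -320.24°; wrapped into (−180°, 180°]: 39.76°.
θ = atan2( sin Δλ · cos φ₂ , cos φ₁ · sin φ₂ − sin φ₁ · cos φ₂ · cos Δλ )
  = atan2(0.59653, -0.77124) = 142.279° → normalised to [0°, 360°): 142.279°.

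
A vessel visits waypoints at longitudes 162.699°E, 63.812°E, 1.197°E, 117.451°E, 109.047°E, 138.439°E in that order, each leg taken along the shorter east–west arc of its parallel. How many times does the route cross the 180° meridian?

0

Leg 1: +162.699° → +63.812°, shortest Δλ = -98.887° (west) — does not cross 180°.
Leg 2: +63.812° → +1.197°, shortest Δλ = -62.615° (west) — does not cross 180°.
Leg 3: +1.197° → +117.451°, shortest Δλ = 116.254° (east) — does not cross 180°.
Leg 4: +117.451° → +109.047°, shortest Δλ = -8.404° (west) — does not cross 180°.
Leg 5: +109.047° → +138.439°, shortest Δλ = 29.392° (east) — does not cross 180°.
Total crossings: 0.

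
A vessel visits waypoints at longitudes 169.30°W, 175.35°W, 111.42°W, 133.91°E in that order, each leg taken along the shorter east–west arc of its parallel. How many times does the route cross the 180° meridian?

Leg 1: -169.30° → -175.35°, shortest Δλ = -6.05° (west) — does not cross 180°.
Leg 2: -175.35° → -111.42°, shortest Δλ = 63.93° (east) — does not cross 180°.
Leg 3: -111.42° → +133.91°, shortest Δλ = -114.67° (west) — crosses 180°.
Total crossings: 1.

1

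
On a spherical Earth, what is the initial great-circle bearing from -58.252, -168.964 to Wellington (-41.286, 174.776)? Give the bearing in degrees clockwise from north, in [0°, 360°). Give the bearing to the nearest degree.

322°

Δλ = 174.776 − -168.964 = 343.740°; wrapped into (−180°, 180°]: -16.260°.
θ = atan2( sin Δλ · cos φ₂ , cos φ₁ · sin φ₂ − sin φ₁ · cos φ₂ · cos Δλ )
  = atan2(-0.21040, 0.26625) = -38.317° → normalised to [0°, 360°): 321.683°.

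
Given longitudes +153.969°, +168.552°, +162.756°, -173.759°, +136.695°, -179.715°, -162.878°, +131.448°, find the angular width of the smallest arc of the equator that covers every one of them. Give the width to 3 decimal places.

65.674°

Sort the longitudes: -179.715°, -173.759°, -162.878°, +131.448°, +136.695°, +153.969°, +162.756°, +168.552°.
Eastward gaps between consecutive values (wrapping around): 5.956°, 10.881°, 294.326°, 5.247°, 17.274°, 8.787°, 5.796°, 11.733°.
Largest gap = 294.326° ⇒ minimal covering band is its complement: 360° − 294.326° = 65.674°.
Band runs from +131.448° eastward to -162.878°, crossing the antimeridian.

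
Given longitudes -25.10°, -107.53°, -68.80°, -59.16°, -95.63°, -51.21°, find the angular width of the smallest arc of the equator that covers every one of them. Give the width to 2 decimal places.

Sort the longitudes: -107.53°, -95.63°, -68.80°, -59.16°, -51.21°, -25.10°.
Eastward gaps between consecutive values (wrapping around): 11.90°, 26.83°, 9.64°, 7.95°, 26.11°, 277.57°.
Largest gap = 277.57° ⇒ minimal covering band is its complement: 360° − 277.57° = 82.43°.
Band runs from -107.53° eastward to -25.10°.

82.43°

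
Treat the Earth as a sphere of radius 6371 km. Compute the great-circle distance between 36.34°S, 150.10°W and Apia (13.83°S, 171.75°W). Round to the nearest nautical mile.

1783 nmi

Δλ = -171.75 − -150.10 = -21.65°.
Δφ = -13.83 − -36.34 = 22.51°.
a = sin²(Δφ/2) + cos φ₁ · cos φ₂ · sin²(Δλ/2) = 0.065683.
c = 2·atan2(√a, √(1−a)) = 0.51836 rad → d = 6371·c ≈ 3302.44 km ≈ 1783.18 nmi.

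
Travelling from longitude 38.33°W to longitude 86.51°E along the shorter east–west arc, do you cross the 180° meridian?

No

Signed shortest Δλ = ((86.51 − -38.33 + 180) mod 360) − 180 = 124.84°.
Going east by 124.84° from -38.33° reaches +86.51° without touching 180°.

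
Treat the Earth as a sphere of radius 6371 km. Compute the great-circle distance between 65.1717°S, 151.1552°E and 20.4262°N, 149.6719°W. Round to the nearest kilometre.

Δλ = -149.6719 − 151.1552 = -300.8271°; wrapped into (−180°, 180°]: 59.1729°.
Δφ = 20.4262 − -65.1717 = 85.5979°.
a = sin²(Δφ/2) + cos φ₁ · cos φ₂ · sin²(Δλ/2) = 0.557547.
c = 2·atan2(√a, √(1−a)) = 1.68615 rad → d = 6371·c ≈ 10742.44 km.

10742 km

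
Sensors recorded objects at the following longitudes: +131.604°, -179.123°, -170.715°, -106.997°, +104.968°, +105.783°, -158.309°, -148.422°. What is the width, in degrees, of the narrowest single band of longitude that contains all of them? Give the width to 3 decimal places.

Sort the longitudes: -179.123°, -170.715°, -158.309°, -148.422°, -106.997°, +104.968°, +105.783°, +131.604°.
Eastward gaps between consecutive values (wrapping around): 8.408°, 12.406°, 9.887°, 41.425°, 211.965°, 0.815°, 25.821°, 49.273°.
Largest gap = 211.965° ⇒ minimal covering band is its complement: 360° − 211.965° = 148.035°.
Band runs from +104.968° eastward to -106.997°, crossing the antimeridian.

148.035°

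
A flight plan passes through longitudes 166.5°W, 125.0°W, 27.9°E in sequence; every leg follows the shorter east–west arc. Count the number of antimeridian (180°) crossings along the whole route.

0

Leg 1: -166.5° → -125.0°, shortest Δλ = 41.5° (east) — does not cross 180°.
Leg 2: -125.0° → +27.9°, shortest Δλ = 152.9° (east) — does not cross 180°.
Total crossings: 0.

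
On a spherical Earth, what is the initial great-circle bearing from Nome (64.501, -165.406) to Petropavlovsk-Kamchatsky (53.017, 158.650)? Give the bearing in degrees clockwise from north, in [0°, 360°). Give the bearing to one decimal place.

Δλ = 158.650 − -165.406 = 324.056°; wrapped into (−180°, 180°]: -35.944°.
θ = atan2( sin Δλ · cos φ₂ , cos φ₁ · sin φ₂ − sin φ₁ · cos φ₂ · cos Δλ )
  = atan2(-0.35312, -0.09571) = -105.164° → normalised to [0°, 360°): 254.836°.

254.8°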